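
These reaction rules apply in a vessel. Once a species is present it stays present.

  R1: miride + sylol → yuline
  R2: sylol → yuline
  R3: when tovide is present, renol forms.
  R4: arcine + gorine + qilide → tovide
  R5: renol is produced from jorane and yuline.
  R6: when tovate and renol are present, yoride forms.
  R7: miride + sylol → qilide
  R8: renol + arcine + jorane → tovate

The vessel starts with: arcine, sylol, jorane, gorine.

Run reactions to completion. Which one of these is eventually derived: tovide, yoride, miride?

yoride

sylol present → yuline forms (R2).
jorane and yuline present → renol forms (R5).
renol, arcine, and jorane present → tovate forms (R8).
tovate and renol present → yoride forms (R6).
No rule produces miride, and it is not given. tovide would need arcine, gorine, and qilide (R4), but qilide never forms.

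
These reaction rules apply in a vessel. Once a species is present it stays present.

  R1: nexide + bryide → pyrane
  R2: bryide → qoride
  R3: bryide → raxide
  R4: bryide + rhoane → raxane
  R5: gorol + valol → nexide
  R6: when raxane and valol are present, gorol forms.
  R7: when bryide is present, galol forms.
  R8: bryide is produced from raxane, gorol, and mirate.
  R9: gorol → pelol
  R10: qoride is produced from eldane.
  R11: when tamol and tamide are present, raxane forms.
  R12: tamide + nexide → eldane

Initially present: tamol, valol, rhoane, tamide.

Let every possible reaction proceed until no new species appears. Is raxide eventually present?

raxide would need bryide (R3), but bryide never forms.

No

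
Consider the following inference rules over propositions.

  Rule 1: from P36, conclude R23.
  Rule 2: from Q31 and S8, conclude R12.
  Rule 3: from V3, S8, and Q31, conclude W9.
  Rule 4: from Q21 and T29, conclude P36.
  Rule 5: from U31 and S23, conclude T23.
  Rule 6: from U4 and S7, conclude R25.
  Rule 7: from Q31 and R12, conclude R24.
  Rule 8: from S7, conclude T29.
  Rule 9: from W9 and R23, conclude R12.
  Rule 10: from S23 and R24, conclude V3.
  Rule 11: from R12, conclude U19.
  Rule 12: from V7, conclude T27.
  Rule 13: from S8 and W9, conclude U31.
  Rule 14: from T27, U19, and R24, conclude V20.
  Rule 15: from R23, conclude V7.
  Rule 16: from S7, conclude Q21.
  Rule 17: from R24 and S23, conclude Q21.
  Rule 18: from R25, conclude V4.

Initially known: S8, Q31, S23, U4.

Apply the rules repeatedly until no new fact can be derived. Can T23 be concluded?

Yes

Q31 and S8 hold, so R12 follows (Rule 2).
Q31 and R12 hold, so R24 follows (Rule 7).
S23 and R24 hold, so V3 follows (Rule 10).
From V3, S8, and Q31, Rule 3 gives W9.
S8 and W9 hold, so U31 follows (Rule 13).
U31 and S23 hold, so T23 follows (Rule 5).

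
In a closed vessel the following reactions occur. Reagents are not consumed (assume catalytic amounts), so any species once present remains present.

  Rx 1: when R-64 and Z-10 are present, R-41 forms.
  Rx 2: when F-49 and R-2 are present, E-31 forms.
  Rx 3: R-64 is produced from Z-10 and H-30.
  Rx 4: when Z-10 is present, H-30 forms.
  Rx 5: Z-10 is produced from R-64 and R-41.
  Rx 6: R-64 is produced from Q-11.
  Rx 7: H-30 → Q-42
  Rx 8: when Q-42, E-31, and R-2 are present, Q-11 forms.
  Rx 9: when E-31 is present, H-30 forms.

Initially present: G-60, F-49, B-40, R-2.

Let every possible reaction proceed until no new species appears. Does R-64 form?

Yes

F-49 and R-2 present → E-31 forms (Rx 2).
E-31 present → H-30 forms (Rx 9).
H-30 present → Q-42 forms (Rx 7).
Q-42, E-31, and R-2 present → Q-11 forms (Rx 8).
Q-11 present → R-64 forms (Rx 6).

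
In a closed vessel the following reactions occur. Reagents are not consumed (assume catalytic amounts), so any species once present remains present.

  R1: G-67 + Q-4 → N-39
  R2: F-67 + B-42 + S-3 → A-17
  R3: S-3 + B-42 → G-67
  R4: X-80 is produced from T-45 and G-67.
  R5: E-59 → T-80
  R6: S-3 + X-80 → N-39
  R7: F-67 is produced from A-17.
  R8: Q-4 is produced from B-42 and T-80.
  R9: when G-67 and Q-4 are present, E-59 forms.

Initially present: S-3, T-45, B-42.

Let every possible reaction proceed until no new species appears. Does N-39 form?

Yes

S-3 and B-42 present → G-67 forms (R3).
T-45 and G-67 present → X-80 forms (R4).
S-3 and X-80 present → N-39 forms (R6).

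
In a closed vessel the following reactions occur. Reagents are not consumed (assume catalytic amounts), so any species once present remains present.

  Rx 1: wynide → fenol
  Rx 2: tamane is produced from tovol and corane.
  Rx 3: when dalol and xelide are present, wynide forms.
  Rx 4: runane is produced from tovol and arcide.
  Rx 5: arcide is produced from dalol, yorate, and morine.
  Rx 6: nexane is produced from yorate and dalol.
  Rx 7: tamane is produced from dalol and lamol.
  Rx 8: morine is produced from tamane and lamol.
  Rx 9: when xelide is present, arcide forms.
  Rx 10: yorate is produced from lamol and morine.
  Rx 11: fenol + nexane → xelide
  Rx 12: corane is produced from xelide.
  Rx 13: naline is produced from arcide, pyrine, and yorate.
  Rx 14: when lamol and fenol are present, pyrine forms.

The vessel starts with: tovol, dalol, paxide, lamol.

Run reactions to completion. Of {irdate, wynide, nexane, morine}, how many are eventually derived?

dalol and lamol present → tamane forms (Rx 7).
tamane and lamol present → morine forms (Rx 8).
lamol and morine present → yorate forms (Rx 10).
yorate and dalol present → nexane forms (Rx 6).
No rule produces irdate, and it is not given.
wynide would need dalol and xelide (Rx 3), but xelide never forms.
nexane: reached.
morine: reached.
Reached: nexane and morine — 2 of the 4.

2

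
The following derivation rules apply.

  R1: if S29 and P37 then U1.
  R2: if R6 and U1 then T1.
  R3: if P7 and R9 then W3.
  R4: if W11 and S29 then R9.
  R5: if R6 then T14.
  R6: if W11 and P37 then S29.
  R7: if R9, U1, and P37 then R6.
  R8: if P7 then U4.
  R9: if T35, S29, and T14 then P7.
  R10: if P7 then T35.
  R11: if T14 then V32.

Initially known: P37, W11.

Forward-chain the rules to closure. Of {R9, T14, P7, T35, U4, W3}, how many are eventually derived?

From W11 and P37, R6 gives S29.
From W11 and S29, R4 gives R9.
S29 and P37 hold, so U1 follows (R1).
R9, U1, and P37 hold, so R6 follows (R7).
From R6, R5 gives T14.
R9: reached.
T14: reached.
P7 would need T35, S29, and T14 (R9), but T35 is never established.
T35 would need P7 (R10), but P7 is never established.
U4 would need P7 (R8), but P7 is never established.
W3 would need P7 and R9 (R3), but P7 is never established.
Reached: R9 and T14 — 2 of the 6.

2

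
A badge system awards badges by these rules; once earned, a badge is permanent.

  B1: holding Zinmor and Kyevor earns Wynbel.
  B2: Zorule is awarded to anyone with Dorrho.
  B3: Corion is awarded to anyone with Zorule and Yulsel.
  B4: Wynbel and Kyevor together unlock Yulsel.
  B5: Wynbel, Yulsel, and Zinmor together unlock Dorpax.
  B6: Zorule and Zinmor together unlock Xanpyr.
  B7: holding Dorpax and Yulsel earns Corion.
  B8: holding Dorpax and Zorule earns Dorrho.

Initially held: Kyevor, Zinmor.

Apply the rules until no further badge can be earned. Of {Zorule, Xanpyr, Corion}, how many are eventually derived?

With Zinmor and Kyevor, Wynbel is earned (B1).
With Wynbel and Kyevor, Yulsel is earned (B4).
With Wynbel, Yulsel, and Zinmor, Dorpax is earned (B5).
With Dorpax and Yulsel, Corion is earned (B7).
Zorule would need Dorrho (B2), but Dorrho is never earned.
Xanpyr would need Zorule and Zinmor (B6), but Zorule is never earned.
Corion: reached.
Reached: Corion — 1 of the 3.

1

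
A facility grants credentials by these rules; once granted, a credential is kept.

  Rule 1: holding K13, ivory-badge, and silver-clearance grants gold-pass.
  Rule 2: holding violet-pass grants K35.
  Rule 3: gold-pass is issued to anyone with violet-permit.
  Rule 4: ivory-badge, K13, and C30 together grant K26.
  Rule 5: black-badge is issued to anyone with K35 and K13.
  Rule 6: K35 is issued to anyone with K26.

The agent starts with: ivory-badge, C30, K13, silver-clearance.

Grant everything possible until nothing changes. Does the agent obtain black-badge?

Yes

Holding ivory-badge, K13, and C30 grants K26 (Rule 4).
Holding K26 grants K35 (Rule 6).
Holding K35 and K13 grants black-badge (Rule 5).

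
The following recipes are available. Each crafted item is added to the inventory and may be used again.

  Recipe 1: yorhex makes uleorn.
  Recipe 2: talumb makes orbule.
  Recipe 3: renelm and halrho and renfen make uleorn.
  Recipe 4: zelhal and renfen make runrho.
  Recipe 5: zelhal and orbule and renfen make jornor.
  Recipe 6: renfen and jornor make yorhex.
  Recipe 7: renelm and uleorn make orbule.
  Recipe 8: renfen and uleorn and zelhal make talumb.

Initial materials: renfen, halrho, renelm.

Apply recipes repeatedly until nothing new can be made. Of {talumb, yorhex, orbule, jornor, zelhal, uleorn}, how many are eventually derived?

renelm and halrho and renfen → uleorn (Recipe 3).
renelm and uleorn → orbule (Recipe 7).
talumb would need renfen, uleorn, and zelhal (Recipe 8), but zelhal is never obtained.
yorhex would need renfen and jornor (Recipe 6), but jornor is never obtained.
orbule: reached.
jornor would need zelhal, orbule, and renfen (Recipe 5), but zelhal is never obtained.
No rule produces zelhal, and it is not given.
uleorn: reached.
Reached: orbule and uleorn — 2 of the 6.

2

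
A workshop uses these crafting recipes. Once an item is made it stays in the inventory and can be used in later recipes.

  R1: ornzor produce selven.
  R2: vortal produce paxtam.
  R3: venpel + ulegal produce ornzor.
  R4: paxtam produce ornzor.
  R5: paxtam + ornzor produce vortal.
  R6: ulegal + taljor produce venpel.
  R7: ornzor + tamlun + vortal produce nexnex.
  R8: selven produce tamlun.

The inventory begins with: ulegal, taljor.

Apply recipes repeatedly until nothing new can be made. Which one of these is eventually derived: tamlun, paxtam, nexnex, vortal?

Using R6, ulegal and taljor make venpel.
Using R3, venpel and ulegal make ornzor.
ornzor → selven (R1).
Using R8, selven makes tamlun.
nexnex would need ornzor, tamlun, and vortal (R7), but vortal is never obtained. vortal would need paxtam and ornzor (R5), but paxtam is never obtained. paxtam would need vortal (R2), but vortal is never obtained.

tamlun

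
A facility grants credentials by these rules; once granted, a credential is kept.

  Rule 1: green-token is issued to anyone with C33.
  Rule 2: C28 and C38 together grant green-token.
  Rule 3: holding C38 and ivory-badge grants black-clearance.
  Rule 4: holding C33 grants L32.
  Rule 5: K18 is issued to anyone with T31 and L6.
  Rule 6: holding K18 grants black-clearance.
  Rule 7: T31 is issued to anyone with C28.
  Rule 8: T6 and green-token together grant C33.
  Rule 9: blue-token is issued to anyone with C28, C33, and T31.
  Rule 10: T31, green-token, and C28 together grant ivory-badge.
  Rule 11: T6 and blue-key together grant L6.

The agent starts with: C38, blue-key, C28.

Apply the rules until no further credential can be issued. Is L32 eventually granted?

L32 would need C33 (Rule 4), but C33 is never granted.

No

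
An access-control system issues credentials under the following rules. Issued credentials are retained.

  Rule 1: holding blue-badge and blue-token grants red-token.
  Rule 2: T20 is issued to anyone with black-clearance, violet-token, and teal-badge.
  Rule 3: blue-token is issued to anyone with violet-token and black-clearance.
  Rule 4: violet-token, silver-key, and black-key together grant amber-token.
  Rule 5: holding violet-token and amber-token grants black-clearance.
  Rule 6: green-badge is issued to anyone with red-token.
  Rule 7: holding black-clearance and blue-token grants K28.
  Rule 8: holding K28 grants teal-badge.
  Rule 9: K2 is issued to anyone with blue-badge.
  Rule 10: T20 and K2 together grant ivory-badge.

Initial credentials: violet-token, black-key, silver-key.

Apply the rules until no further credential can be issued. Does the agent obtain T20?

Yes

Holding violet-token, silver-key, and black-key grants amber-token (Rule 4).
Holding violet-token and amber-token grants black-clearance (Rule 5).
Holding violet-token and black-clearance grants blue-token (Rule 3).
Holding black-clearance and blue-token grants K28 (Rule 7).
Holding K28 grants teal-badge (Rule 8).
Holding black-clearance, violet-token, and teal-badge grants T20 (Rule 2).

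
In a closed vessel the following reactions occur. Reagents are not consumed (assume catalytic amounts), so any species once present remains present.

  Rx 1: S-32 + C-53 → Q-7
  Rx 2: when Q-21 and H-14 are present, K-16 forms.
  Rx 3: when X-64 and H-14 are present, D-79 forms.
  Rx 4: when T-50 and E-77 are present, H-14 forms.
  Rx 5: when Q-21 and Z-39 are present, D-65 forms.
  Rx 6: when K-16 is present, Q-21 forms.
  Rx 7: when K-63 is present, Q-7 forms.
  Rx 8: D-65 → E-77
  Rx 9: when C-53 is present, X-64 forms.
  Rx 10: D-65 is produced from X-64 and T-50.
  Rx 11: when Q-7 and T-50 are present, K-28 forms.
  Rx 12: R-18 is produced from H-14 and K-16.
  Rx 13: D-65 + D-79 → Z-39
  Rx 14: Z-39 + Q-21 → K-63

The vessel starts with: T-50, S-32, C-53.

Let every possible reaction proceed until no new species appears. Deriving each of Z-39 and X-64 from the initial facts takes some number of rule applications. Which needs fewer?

X-64: C-53 present → X-64 forms (Rx 9). [1 rule application]
Z-39: C-53 present → X-64 forms (Rx 9). X-64 and T-50 present → D-65 forms (Rx 10). D-65 present → E-77 forms (Rx 8). T-50 and E-77 present → H-14 forms (Rx 4). X-64 and H-14 present → D-79 forms (Rx 3). D-65 and D-79 present → Z-39 forms (Rx 13). [6 rule applications]
X-64 needs fewer.

X-64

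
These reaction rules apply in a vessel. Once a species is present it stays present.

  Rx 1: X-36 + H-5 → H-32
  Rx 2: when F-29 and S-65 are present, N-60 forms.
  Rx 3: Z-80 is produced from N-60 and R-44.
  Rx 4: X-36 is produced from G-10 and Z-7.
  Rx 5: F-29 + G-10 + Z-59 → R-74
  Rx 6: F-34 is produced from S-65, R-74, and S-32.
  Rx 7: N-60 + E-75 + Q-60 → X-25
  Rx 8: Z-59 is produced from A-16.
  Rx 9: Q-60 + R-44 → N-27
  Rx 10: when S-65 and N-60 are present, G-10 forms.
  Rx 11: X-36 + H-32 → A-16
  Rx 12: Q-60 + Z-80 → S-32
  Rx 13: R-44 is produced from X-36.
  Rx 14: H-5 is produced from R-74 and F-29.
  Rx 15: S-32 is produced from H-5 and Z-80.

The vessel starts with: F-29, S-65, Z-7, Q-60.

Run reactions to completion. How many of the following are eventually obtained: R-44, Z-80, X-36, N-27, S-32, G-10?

6

F-29 and S-65 present → N-60 forms (Rx 2).
S-65 and N-60 present → G-10 forms (Rx 10).
G-10 and Z-7 present → X-36 forms (Rx 4).
X-36 present → R-44 forms (Rx 13).
N-60 and R-44 present → Z-80 forms (Rx 3).
Q-60 and R-44 present → N-27 forms (Rx 9).
Q-60 and Z-80 present → S-32 forms (Rx 12).
R-44: reached.
Z-80: reached.
X-36: reached.
N-27: reached.
S-32: reached.
G-10: reached.
All 6 are reached.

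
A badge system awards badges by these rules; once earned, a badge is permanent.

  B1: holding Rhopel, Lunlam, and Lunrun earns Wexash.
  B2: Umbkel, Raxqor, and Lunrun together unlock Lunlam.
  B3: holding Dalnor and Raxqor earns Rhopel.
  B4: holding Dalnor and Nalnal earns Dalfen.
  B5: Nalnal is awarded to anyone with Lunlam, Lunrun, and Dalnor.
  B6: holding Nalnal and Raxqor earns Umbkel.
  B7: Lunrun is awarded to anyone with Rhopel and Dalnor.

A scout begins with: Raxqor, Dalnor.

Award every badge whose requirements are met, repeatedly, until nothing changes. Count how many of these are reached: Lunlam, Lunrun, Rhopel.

With Dalnor and Raxqor, Rhopel is earned (B3).
With Rhopel and Dalnor, Lunrun is earned (B7).
Lunlam would need Umbkel, Raxqor, and Lunrun (B2), but Umbkel is never earned.
Lunrun: reached.
Rhopel: reached.
Reached: Lunrun and Rhopel — 2 of the 3.

2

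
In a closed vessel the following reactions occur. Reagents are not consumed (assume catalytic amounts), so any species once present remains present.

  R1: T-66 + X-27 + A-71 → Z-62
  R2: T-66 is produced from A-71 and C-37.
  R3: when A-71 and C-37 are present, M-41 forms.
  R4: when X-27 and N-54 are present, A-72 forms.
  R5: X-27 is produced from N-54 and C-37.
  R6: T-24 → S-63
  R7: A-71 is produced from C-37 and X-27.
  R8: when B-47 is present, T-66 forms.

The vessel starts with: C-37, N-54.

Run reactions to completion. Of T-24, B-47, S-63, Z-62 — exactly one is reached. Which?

Z-62

N-54 and C-37 present → X-27 forms (R5).
C-37 and X-27 present → A-71 forms (R7).
A-71 and C-37 present → T-66 forms (R2).
T-66, X-27, and A-71 present → Z-62 forms (R1).
S-63 would need T-24 (R6), but T-24 never forms. No rule produces T-24, and it is not given. No rule produces B-47, and it is not given.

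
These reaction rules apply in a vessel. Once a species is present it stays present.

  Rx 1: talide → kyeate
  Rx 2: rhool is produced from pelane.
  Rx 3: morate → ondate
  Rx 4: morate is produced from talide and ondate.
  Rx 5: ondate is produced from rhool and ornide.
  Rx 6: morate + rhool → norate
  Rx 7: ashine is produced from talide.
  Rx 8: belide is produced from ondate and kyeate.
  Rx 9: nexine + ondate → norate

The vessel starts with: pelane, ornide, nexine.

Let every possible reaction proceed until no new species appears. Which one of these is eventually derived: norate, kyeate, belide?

pelane present → rhool forms (Rx 2).
rhool and ornide present → ondate forms (Rx 5).
nexine and ondate present → norate forms (Rx 9).
belide would need ondate and kyeate (Rx 8), but kyeate never forms. kyeate would need talide (Rx 1), but talide never forms.

norate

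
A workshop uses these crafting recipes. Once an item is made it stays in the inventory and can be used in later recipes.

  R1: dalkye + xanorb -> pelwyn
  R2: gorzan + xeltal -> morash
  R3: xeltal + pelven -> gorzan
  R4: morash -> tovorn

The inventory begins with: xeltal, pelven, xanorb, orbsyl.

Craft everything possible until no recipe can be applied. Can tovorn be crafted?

xeltal + pelven -> gorzan (R3).
Using R2, gorzan and xeltal make morash.
Using R4, morash makes tovorn.

Yes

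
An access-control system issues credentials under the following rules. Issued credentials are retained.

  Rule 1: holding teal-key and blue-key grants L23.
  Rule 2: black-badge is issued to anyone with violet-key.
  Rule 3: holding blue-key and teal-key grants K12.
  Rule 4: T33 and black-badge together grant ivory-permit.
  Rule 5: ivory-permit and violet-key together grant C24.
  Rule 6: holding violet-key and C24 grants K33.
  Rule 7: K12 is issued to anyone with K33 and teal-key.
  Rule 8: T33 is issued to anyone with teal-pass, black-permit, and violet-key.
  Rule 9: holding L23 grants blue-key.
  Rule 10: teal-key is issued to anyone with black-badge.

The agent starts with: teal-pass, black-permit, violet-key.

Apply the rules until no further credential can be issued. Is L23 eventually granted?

No

L23 would need teal-key and blue-key (Rule 1), but blue-key is never granted.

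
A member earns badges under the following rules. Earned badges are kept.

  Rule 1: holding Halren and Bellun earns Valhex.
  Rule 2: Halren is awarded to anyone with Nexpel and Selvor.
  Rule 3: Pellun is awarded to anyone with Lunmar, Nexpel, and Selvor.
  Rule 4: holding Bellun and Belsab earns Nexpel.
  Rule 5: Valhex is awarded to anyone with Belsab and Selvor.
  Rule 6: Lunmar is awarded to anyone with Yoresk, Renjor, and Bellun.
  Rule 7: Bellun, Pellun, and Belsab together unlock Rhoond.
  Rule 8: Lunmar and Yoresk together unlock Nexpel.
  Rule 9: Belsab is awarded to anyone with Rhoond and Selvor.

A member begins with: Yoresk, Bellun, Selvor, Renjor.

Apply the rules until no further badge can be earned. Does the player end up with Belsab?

Belsab would need Rhoond and Selvor (Rule 9), but Rhoond is never earned.

No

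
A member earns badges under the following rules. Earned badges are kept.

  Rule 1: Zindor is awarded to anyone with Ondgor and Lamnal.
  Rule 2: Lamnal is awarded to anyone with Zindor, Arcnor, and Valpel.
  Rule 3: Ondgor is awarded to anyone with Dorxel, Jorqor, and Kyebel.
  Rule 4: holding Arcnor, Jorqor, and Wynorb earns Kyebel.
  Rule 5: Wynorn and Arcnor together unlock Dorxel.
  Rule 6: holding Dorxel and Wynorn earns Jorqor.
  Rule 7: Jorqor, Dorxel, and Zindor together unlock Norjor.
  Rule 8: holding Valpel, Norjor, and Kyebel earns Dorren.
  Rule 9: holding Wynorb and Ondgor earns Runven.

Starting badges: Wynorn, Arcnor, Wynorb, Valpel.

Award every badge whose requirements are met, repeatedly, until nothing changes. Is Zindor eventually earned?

No

Zindor would need Ondgor and Lamnal (Rule 1), but Lamnal is never earned.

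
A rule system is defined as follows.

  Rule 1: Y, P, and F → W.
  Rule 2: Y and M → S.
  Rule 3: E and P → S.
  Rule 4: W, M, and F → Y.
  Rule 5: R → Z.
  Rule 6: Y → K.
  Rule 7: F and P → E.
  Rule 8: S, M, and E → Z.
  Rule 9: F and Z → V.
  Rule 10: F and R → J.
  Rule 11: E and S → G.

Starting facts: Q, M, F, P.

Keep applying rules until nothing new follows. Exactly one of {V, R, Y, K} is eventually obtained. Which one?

V

From F and P, Rule 7 gives E.
E and P hold, so S follows (Rule 3).
From S, M, and E, Rule 8 gives Z.
F and Z hold, so V follows (Rule 9).
Y would need W, M, and F (Rule 4), but W is never established. K would need Y (Rule 6), but Y is never established. No rule produces R, and it is not given.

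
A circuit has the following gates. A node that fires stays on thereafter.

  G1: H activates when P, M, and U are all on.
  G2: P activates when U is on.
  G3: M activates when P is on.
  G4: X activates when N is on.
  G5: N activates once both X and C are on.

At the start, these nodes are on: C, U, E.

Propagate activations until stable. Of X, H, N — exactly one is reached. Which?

H

G2: U on → P on.
G3: P on → M on.
P, M, and U are on, so H activates (G1).
N would need X and C (G5), but X never turns on. X would need N (G4), but N never turns on.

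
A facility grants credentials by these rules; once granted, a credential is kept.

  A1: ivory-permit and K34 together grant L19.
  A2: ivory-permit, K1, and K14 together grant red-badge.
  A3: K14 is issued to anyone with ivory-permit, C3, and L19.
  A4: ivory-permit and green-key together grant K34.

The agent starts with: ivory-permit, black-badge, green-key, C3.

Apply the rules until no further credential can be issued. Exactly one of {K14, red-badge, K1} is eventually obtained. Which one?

K14

Holding ivory-permit and green-key grants K34 (A4).
Holding ivory-permit and K34 grants L19 (A1).
Holding ivory-permit, C3, and L19 grants K14 (A3).
No rule produces K1, and it is not given. red-badge would need ivory-permit, K1, and K14 (A2), but K1 is never granted.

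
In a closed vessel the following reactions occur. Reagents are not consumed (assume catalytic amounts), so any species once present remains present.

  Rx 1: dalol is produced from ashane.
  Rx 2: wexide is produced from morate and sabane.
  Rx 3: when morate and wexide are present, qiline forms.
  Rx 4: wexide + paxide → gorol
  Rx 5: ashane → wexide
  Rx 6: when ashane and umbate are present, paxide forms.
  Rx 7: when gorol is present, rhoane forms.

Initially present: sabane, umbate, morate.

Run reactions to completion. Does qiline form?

Yes

morate and sabane present → wexide forms (Rx 2).
morate and wexide present → qiline forms (Rx 3).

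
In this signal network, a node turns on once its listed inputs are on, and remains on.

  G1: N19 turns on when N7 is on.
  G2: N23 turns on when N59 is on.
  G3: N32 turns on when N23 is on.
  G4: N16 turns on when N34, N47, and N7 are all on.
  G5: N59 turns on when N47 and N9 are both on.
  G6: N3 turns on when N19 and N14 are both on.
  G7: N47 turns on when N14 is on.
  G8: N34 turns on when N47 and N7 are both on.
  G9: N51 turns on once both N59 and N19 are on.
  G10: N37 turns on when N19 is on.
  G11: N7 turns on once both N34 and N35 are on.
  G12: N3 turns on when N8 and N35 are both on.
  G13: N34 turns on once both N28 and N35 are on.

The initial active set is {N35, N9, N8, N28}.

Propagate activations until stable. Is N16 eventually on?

No

N16 would need N34, N47, and N7 (G4), but N47 never turns on.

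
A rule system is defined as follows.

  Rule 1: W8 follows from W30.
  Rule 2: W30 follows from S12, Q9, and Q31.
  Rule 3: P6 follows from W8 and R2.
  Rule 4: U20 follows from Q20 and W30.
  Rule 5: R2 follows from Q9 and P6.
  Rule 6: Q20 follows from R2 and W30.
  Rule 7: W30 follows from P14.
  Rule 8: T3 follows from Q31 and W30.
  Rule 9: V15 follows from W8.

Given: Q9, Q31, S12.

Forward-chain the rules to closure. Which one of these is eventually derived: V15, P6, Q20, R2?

V15

S12, Q9, and Q31 hold, so W30 follows (Rule 2).
From W30, Rule 1 gives W8.
From W8, Rule 9 gives V15.
R2 would need Q9 and P6 (Rule 5), but P6 is never established. P6 would need W8 and R2 (Rule 3), but R2 is never established. Q20 would need R2 and W30 (Rule 6), but R2 is never established.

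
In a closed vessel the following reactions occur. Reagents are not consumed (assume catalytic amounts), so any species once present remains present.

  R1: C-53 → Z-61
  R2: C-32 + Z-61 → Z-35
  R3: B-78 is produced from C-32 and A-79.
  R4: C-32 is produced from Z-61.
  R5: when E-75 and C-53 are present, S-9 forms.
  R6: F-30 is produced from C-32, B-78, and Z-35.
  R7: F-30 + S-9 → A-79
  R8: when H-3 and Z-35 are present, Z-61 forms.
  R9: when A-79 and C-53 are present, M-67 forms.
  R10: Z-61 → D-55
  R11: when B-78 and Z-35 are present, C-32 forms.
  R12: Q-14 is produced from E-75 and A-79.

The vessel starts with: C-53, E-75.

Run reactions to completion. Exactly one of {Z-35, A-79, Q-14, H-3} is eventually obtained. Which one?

C-53 present → Z-61 forms (R1).
Z-61 present → C-32 forms (R4).
C-32 and Z-61 present → Z-35 forms (R2).
No rule produces H-3, and it is not given. A-79 would need F-30 and S-9 (R7), but F-30 never forms. Q-14 would need E-75 and A-79 (R12), but A-79 never forms.

Z-35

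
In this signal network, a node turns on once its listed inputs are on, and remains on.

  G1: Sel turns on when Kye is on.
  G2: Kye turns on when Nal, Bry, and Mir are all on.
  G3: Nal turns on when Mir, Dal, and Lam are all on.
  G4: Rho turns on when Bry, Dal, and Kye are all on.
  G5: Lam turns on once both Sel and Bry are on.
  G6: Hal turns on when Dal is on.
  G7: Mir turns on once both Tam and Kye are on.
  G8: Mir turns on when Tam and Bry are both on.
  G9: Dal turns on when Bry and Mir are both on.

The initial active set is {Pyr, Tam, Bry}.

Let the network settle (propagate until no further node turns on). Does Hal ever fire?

G8: Tam and Bry on → Mir on.
Bry and Mir are on, so Dal turns on (G9).
Dal is on, so Hal turns on (G6).

Yes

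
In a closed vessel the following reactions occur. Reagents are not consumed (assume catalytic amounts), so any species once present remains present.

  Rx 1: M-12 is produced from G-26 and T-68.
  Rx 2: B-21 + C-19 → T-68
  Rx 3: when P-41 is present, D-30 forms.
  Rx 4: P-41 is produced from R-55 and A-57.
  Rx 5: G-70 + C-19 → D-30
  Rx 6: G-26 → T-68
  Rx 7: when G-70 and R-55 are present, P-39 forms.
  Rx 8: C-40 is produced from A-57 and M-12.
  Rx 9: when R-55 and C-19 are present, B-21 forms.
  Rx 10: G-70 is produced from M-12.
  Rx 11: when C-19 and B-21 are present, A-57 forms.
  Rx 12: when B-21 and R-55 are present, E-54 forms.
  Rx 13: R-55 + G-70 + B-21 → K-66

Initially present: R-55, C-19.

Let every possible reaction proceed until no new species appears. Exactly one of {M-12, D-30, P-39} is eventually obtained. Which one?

D-30

R-55 and C-19 present → B-21 forms (Rx 9).
C-19 and B-21 present → A-57 forms (Rx 11).
R-55 and A-57 present → P-41 forms (Rx 4).
P-41 present → D-30 forms (Rx 3).
M-12 would need G-26 and T-68 (Rx 1), but G-26 never forms. P-39 would need G-70 and R-55 (Rx 7), but G-70 never forms.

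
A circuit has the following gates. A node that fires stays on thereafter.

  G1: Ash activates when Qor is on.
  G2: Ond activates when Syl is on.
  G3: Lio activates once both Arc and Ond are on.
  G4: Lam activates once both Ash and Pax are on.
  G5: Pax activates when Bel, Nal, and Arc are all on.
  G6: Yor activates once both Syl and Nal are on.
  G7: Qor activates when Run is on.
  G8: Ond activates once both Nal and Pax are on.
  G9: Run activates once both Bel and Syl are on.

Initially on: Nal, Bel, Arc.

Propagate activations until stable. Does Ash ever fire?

Ash would need Qor (G1), but Qor never turns on.

No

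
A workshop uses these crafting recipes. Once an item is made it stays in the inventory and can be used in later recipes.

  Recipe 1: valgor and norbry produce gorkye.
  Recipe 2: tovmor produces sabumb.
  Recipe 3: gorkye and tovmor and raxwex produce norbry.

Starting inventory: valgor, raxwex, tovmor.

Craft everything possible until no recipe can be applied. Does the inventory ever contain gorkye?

gorkye would need valgor and norbry (Recipe 1), but norbry is never obtained.

No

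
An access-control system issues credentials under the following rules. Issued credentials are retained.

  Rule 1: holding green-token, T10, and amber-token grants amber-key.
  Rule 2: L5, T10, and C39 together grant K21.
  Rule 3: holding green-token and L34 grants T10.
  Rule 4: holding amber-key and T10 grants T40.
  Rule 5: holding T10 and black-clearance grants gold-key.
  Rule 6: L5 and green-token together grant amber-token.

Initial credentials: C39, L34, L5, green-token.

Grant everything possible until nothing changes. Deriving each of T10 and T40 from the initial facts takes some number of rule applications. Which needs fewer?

T10: Holding green-token and L34 grants T10 (Rule 3). [1 rule application]
T40: Holding L5 and green-token grants amber-token (Rule 6). Holding green-token and L34 grants T10 (Rule 3). Holding green-token, T10, and amber-token grants amber-key (Rule 1). Holding amber-key and T10 grants T40 (Rule 4). [4 rule applications]
T10 needs fewer.

T10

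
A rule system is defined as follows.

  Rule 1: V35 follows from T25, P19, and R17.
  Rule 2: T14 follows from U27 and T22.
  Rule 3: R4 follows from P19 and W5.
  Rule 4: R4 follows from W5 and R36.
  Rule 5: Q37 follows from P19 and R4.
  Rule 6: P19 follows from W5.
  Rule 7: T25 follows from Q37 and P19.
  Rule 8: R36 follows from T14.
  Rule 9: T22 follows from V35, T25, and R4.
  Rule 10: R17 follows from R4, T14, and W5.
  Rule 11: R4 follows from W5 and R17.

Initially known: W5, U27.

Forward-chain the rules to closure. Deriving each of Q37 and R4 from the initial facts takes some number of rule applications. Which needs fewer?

R4

R4: W5 holds, so P19 follows (Rule 6). From P19 and W5, Rule 3 gives R4. [2 rule applications]
Q37: W5 holds, so P19 follows (Rule 6). P19 and W5 hold, so R4 follows (Rule 3). From P19 and R4, Rule 5 gives Q37. [3 rule applications]
R4 needs fewer.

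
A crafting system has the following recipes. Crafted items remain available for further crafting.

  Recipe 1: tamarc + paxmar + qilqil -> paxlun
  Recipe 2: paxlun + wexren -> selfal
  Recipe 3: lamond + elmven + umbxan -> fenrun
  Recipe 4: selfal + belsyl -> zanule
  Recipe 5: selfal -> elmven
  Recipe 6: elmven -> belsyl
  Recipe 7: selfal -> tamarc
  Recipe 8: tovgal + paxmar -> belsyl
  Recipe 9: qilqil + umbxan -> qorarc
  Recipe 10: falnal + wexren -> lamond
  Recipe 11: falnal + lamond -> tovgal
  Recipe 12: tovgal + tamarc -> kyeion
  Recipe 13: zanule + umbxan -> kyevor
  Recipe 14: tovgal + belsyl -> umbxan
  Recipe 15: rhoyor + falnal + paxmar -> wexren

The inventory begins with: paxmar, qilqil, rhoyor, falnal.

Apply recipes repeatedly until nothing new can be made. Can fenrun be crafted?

fenrun would need lamond, elmven, and umbxan (Recipe 3), but elmven is never obtained.

No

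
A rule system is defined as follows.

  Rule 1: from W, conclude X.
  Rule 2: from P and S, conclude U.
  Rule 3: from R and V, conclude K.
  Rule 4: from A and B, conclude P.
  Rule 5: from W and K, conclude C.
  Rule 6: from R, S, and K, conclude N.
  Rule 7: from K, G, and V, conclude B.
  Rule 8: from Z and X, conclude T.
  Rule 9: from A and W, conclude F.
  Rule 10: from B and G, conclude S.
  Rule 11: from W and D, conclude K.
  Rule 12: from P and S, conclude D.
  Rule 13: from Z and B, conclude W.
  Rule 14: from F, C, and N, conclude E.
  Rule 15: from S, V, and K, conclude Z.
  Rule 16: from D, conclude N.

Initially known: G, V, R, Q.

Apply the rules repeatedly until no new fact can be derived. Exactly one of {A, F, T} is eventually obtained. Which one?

T

From R and V, Rule 3 gives K.
K, G, and V hold, so B follows (Rule 7).
From B and G, Rule 10 gives S.
S, V, and K hold, so Z follows (Rule 15).
From Z and B, Rule 13 gives W.
W holds, so X follows (Rule 1).
From Z and X, Rule 8 gives T.
F would need A and W (Rule 9), but A is never established. No rule produces A, and it is not given.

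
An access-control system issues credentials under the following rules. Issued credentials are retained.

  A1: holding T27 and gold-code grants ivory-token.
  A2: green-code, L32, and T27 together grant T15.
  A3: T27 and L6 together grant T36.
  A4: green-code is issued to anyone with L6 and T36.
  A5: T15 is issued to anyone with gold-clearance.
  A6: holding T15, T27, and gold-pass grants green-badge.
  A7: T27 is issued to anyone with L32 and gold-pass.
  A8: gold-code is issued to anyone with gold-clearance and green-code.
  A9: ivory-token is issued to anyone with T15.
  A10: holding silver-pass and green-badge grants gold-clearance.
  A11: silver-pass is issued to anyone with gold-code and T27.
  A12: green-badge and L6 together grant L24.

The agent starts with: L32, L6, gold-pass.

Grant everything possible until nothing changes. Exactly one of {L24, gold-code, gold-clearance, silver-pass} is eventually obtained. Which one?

L24

Holding L32 and gold-pass grants T27 (A7).
Holding T27 and L6 grants T36 (A3).
Holding L6 and T36 grants green-code (A4).
Holding green-code, L32, and T27 grants T15 (A2).
Holding T15, T27, and gold-pass grants green-badge (A6).
Holding green-badge and L6 grants L24 (A12).
silver-pass would need gold-code and T27 (A11), but gold-code is never granted. gold-code would need gold-clearance and green-code (A8), but gold-clearance is never granted. gold-clearance would need silver-pass and green-badge (A10), but silver-pass is never granted.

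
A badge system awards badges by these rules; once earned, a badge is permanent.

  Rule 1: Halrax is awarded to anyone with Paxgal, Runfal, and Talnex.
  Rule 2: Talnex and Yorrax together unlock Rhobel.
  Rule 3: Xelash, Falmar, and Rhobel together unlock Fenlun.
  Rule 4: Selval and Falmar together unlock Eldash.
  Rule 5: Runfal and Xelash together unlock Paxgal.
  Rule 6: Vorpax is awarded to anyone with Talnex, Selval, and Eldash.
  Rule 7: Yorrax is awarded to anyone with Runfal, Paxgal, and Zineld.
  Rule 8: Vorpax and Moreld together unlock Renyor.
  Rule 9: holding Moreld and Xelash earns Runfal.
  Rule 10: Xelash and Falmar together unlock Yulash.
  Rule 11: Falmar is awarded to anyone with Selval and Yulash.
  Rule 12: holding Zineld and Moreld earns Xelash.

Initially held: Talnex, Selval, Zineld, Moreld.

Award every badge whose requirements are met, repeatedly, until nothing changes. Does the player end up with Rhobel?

Yes

With Zineld and Moreld, Xelash is earned (Rule 12).
With Moreld and Xelash, Runfal is earned (Rule 9).
With Runfal and Xelash, Paxgal is earned (Rule 5).
With Runfal, Paxgal, and Zineld, Yorrax is earned (Rule 7).
With Talnex and Yorrax, Rhobel is earned (Rule 2).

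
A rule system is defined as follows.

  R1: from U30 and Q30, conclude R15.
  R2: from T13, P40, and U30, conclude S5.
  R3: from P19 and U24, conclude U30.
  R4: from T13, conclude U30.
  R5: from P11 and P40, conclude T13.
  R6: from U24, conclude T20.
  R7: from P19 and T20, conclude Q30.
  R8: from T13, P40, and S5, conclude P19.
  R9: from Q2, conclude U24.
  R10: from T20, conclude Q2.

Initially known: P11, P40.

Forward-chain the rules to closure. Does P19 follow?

Yes

P11 and P40 hold, so T13 follows (R5).
T13 holds, so U30 follows (R4).
T13, P40, and U30 hold, so S5 follows (R2).
From T13, P40, and S5, R8 gives P19.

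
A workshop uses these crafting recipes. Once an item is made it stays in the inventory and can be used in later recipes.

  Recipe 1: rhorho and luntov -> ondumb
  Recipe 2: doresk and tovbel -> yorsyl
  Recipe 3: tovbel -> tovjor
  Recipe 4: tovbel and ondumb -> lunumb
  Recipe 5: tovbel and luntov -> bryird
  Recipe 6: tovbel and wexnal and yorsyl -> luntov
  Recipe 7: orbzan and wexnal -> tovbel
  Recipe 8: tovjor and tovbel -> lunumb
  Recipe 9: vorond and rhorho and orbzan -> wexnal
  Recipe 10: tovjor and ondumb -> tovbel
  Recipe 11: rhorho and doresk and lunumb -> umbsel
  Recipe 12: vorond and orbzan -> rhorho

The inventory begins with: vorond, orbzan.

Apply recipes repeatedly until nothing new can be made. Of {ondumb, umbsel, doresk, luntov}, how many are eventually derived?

ondumb would need rhorho and luntov (Recipe 1), but luntov is never obtained.
umbsel would need rhorho, doresk, and lunumb (Recipe 11), but doresk is never obtained.
No rule produces doresk, and it is not given.
luntov would need tovbel, wexnal, and yorsyl (Recipe 6), but yorsyl is never obtained.
None of the 4 are reached.

0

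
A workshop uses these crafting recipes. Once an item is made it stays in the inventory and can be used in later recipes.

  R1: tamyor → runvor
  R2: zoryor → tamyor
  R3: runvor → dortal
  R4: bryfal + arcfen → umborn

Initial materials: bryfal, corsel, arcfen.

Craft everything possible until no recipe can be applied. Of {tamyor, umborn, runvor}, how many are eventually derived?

Using R4, bryfal and arcfen make umborn.
tamyor would need zoryor (R2), but zoryor is never obtained.
umborn: reached.
runvor would need tamyor (R1), but tamyor is never obtained.
Reached: umborn — 1 of the 3.

1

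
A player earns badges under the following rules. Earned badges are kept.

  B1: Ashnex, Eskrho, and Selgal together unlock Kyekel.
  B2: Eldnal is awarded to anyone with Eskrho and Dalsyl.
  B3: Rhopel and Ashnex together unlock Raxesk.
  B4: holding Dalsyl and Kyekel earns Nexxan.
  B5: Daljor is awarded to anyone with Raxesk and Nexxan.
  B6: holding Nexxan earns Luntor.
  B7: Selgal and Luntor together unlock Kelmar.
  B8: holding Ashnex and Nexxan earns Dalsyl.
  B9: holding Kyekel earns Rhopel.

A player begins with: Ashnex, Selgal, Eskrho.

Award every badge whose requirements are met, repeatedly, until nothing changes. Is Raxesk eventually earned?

Yes

With Ashnex, Eskrho, and Selgal, Kyekel is earned (B1).
With Kyekel, Rhopel is earned (B9).
With Rhopel and Ashnex, Raxesk is earned (B3).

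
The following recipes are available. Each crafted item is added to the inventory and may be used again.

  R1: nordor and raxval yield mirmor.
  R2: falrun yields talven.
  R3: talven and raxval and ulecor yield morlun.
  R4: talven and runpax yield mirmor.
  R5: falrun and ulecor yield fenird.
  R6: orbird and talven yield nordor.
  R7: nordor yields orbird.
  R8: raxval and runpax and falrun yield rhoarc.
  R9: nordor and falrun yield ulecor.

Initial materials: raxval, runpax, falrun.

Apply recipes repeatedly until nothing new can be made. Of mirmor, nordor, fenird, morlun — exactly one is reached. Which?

Using R2, falrun makes talven.
talven and runpax → mirmor (R4).
fenird would need falrun and ulecor (R5), but ulecor is never obtained. nordor would need orbird and talven (R6), but orbird is never obtained. morlun would need talven, raxval, and ulecor (R3), but ulecor is never obtained.

mirmor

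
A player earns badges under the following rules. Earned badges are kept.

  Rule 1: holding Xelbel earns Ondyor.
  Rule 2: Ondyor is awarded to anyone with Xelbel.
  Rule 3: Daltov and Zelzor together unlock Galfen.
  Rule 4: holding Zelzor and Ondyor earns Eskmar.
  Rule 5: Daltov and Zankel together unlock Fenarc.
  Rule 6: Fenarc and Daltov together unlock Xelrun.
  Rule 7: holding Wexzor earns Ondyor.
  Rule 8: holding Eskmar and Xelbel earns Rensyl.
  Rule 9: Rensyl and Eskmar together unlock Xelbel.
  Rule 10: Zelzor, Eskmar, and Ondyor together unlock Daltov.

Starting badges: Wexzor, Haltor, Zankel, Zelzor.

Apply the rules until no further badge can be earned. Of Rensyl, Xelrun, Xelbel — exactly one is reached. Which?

With Wexzor, Ondyor is earned (Rule 7).
With Zelzor and Ondyor, Eskmar is earned (Rule 4).
With Zelzor, Eskmar, and Ondyor, Daltov is earned (Rule 10).
With Daltov and Zankel, Fenarc is earned (Rule 5).
With Fenarc and Daltov, Xelrun is earned (Rule 6).
Xelbel would need Rensyl and Eskmar (Rule 9), but Rensyl is never earned. Rensyl would need Eskmar and Xelbel (Rule 8), but Xelbel is never earned.

Xelrun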